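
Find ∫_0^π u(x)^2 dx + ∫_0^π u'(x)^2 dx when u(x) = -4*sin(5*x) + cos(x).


||u||_{H^1(0,π)}^2 = 209*π

u'(x) = -sin(x) - 20*cos(5*x).
Expand u² and (u')² and integrate term by term on (0, π), using: for integers n ≥ 1, ∫_0^π sin²(nx) dx = ∫_0^π cos²(nx) dx = π/2; for n ≠ n', ∫_0^π sin(nx)sin(n'x) dx = ∫_0^π cos(nx)cos(n'x) dx = 0; and by product-to-sum, ∫_0^π sin(nx)cos(n'x) dx = ½∫_0^π [sin((n+n')x) + sin((n−n')x)] dx, which is 0 when n+n' is even and 2n/(n²−n'²) when n+n' is odd (it need not vanish on (0, π)).
  u² squared terms: (-4)²·∫sin(5x)² dx = 16·π/2 = 8*π;  (1)²·∫cos(x)² dx = 1·π/2 = π/2.
  u² cross terms: 2·(-4)·(1)·∫sin(5x)·cos(x) dx = -8·(0) = 0.
  So ∫_0^π u² dx = 8*π + π/2 + 0 = 17*π/2.
  (u')² squared terms: (-1)²·∫sin(x)² dx = 1·π/2 = π/2;  (-20)²·∫cos(5x)² dx = 400·π/2 = 200*π.
  (u')² cross terms: 2·(-1)·(-20)·∫sin(x)·cos(5x) dx = 40·(0) = 0.
  So ∫_0^π (u')² dx = π/2 + 200*π + 0 = 401*π/2.
||u||_{H^1}^2 = (17*π/2) + (401*π/2) = 209*π.


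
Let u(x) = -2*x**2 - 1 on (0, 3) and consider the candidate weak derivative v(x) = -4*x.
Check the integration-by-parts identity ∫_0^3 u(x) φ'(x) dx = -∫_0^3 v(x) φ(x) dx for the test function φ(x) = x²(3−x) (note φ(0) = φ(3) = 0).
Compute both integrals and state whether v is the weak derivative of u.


LHS = 243/5, RHS = 243/5. Yes, v = u' weakly.

u(x) = -2*x**2 - 1, classical derivative u'(x) = -4*x.
φ(x) = x²(3−x), so φ'(x) = 3*x*(2 - x).
Note φ(0) = φ(3) = 0, so the boundary term u·φ vanishes.
LHS = ∫_0^3 u(x) φ'(x) dx = ∫_0^3 (6*x^4 - 12*x^3 + 3*x^2 - 6*x) dx. Term by term:
  ∫_0^3 6*x^4 dx = 1458/5;  ∫_0^3 -12*x^3 dx = -243;  ∫_0^3 3*x^2 dx = 27;
  ∫_0^3 -6*x dx = -27.
Sum: 1458/5 − 243 + 27 − 27 = 243/5.
So LHS = 243/5.
∫_0^3 v(x) φ(x) dx = ∫_0^3 (4*x^4 - 12*x^3) dx. Term by term:
  ∫_0^3 4*x^4 dx = 972/5;  ∫_0^3 -12*x^3 dx = -243.
Sum: 972/5 − 243 = -243/5.
So RHS = -∫_0^3 v(x) φ(x) dx = 243/5.
LHS = RHS, so the identity holds for this test φ.
Moreover u is smooth here and v(x) = u'(x) = -4*x pointwise, so the identity holds for every test function. Hence v is the weak derivative of u.


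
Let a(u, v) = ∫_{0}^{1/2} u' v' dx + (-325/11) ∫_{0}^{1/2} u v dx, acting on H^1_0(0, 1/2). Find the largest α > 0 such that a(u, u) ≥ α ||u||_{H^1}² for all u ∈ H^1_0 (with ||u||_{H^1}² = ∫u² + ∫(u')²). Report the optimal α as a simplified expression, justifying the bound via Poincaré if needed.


α = (-325 + 44*π^2)/(11*(1 + 4*π^2))

Coercivity of a(·,·) on H^1_0(0, 1/2) means a(u, u) ≥ α ||u||_{H^1}² for every u ∈ H^1_0.
The interval has length L = 1/2, and Poincaré/coercivity depend only on L. Here a(u, u) = ∫(u')² + (-325/11)·∫u².
Here c = -325/11 < 0 with |c| < (π/L)² = 4*π^2, so coercivity still holds. The condition a(u,u) ≥ α||u||_{H^1}² reads (1−α)∫(u')² ≥ (α−c)∫u². Any admissible α is ≤ 1 (rapidly oscillating u have ∫u²/∫(u')² → 0), and α = 1 would force 0 ≥ (1−c)∫u², impossible since c < 1; so 1−α > 0. By the sharp Poincaré inequality on H^1_0 of an interval of length L, ∫(u')² ≥ (π/L)²∫u² with equality for the first sine mode sin(π(x−x₀)/L) (x₀ the left endpoint), so the inequality holds for all u iff (1−α)(π/L)² ≥ α − c, i.e. α ≤ ((π/L)² + c)/((π/L)² + 1) = (1 + c(L/π)²)/(1 + (L/π)²). (Direct route, valid since c ≤ 0: Poincaré gives c∫u² ≥ c(L/π)²∫(u')², so a(u,u) ≥ (1 + c(L/π)²)∫(u')², while ||u||_{H^1}² ≤ (1 + (L/π)²)∫(u')²; dividing yields the same α.) With (π/L)² = 4*π^2 and c = -325/11, the largest admissible constant is α = ((π/L)² + c)/((π/L)² + 1).
Simplifying, α = (-325 + 44*π^2)/(11*(1 + 4*π^2)).


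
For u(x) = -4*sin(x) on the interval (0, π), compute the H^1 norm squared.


||u||_{H^1(0,π)}^2 = 16*π

u'(x) = -4*cos(x).
Expand u² and (u')² and integrate term by term on (0, π), using: for integers n ≥ 1, ∫_0^π sin²(nx) dx = ∫_0^π cos²(nx) dx = π/2; for n ≠ n', ∫_0^π sin(nx)sin(n'x) dx = ∫_0^π cos(nx)cos(n'x) dx = 0; and by product-to-sum, ∫_0^π sin(nx)cos(n'x) dx = ½∫_0^π [sin((n+n')x) + sin((n−n')x)] dx, which is 0 when n+n' is even and 2n/(n²−n'²) when n+n' is odd (it need not vanish on (0, π)).
  u² squared terms: (-4)²·∫sin(x)² dx = 16·π/2 = 8*π.
  So ∫_0^π u² dx = 8*π.
  (u')² squared terms: (-4)²·∫cos(x)² dx = 16·π/2 = 8*π.
  So ∫_0^π (u')² dx = 8*π.
||u||_{H^1}^2 = (8*π) + (8*π) = 16*π.


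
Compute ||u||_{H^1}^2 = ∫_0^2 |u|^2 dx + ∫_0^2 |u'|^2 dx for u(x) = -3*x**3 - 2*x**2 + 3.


||u||_{H^1}^2 = 22706/21

The H^1 norm (squared) on an interval (0, L) is
  ||u||_{H^1}^2 = ∫_0^L u(x)^2 dx + ∫_0^L u'(x)^2 dx.
Compute u'(x) = -9*x**2 - 4*x.
Then u(x)^2 = 9*x**6 + 12*x**5 + 4*x**4 - 18*x**3 - 12*x**2 + 9 and u'(x)^2 = 81*x**4 + 72*x**3 + 16*x**2.
Integrate each monomial from 0 to 2 using ∫_0^2 c·x^n dx = c·2^(n+1)/(n+1):
  ∫_0^2 u(x)^2 dx = ∫_0^2 (9*x^6 + 12*x^5 + 4*x^4 - 18*x^3 - 12*x^2 + 9) dx. Term by term:
    ∫_0^2 9*x^6 dx = 1152/7;  ∫_0^2 12*x^5 dx = 128;  ∫_0^2 4*x^4 dx = 128/5;
    ∫_0^2 -18*x^3 dx = -72;  ∫_0^2 -12*x^2 dx = -32;  ∫_0^2 9 dx = 18.
  Sum: 1152/7 + 128 + 128/5 − 72 − 32 + 18 = 8126/35.
  ∫_0^2 u'(x)^2 dx = ∫_0^2 (81*x^4 + 72*x^3 + 16*x^2) dx. Term by term:
    ∫_0^2 81*x^4 dx = 2592/5;  ∫_0^2 72*x^3 dx = 288;  ∫_0^2 16*x^2 dx = 128/3.
  Sum: 2592/5 + 288 + 128/3 = 12736/15.
Adding: ||u||_{H^1}^2 = 8126/35 + 12736/15 = 22706/21.


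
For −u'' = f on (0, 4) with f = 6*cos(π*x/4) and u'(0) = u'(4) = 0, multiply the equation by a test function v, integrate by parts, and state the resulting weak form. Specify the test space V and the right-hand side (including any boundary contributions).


V = H^1(0, 4) (no boundary constraint on v; u is determined up to an additive constant); weak form: ∫_0^4 u'v' dx = ∫_0^4 (6*cos(π*x/4)) v dx for all v ∈ V.

Multiply both sides by a test function v and integrate from 0 to 4:
  ∫_0^4 −u''(x) v(x) dx = ∫_0^4 f(x) v(x) dx.
Integrate the LHS by parts once:
  ∫_0^4 −u'' v dx = −[u'(x) v(x)]_0^4 + ∫_0^4 u'(x) v'(x) dx.
Thus ∫_0^4 u'(x) v'(x) dx = ∫_0^4 f(x) v(x) dx + [u'(x) v(x)]_0^4.
Choose V so that boundary terms are either known or forced to vanish.
u has homogeneous Neumann: u'(0) = u'(4) = 0. So [u' v]_0^4 = 0·v(4) − 0·v(0) = 0 for any v; take V = H^1(0, 4).
Weak formulation: find u (satisfying any essential BC) such that ∫_0^4 u'(x) v'(x) dx = ∫_0^4 f v dx for all v ∈ V (homogeneous Neumann, so boundary terms vanish).
Substituting f(x) = 6*cos(π*x/4), the right-hand side is ∫_0^4 (6*cos(π*x/4)) v dx.
Compatibility check (pure Neumann): taking v ≡ 1 ∈ V gives 0 = ∫_0^4 f dx + (0) − (0), i.e. ∫_0^4 f dx must equal u'(0) − u'(4) = 0. Indeed ∫_0^4 (6*cos(π*x/4)) dx = 0, so the data are compatible. The solution is then unique only up to an additive constant (fix it e.g. by requiring ∫_0^4 u dx = 0).


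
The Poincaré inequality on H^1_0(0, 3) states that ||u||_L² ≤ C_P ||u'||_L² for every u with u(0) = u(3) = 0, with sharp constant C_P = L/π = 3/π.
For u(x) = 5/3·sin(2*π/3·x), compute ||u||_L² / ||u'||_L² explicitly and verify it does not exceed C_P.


||u||_L² / ||u'||_L² = 3/(2*π) < C_P = 3/π.

u(x) = 5/3·sin(2*π/3·x), so u'(x) = 10*π*cos(2*π*x/3)/9.
Writing u(x) = A·sin(kπx/L) with A = 5/3 and k = 2, use ∫_0^L sin²(kπx/L) dx = L/2 and ∫_0^L cos²(kπx/L) dx = L/2.
u² = 25/9·sin²(2*π/3·x) and (u')² = 100*π^2/81·cos²(2*π/3·x), and each of sin², cos² integrates to L/2 = 3/2 over (0, 3).
∫_0^3 u² dx = 25/6, so ||u||_L² = 5*sqrt(6)/6.
∫_0^3 (u')² dx = 50*π^2/27, so ||u'||_L² = 5*sqrt(6)*π/9.
Ratio ||u||_L² / ||u'||_L² = 3/(2*π).
Sharp Poincaré constant on H^1_0(0, 3) is C_P = L/π = 3/π, achieved by sin(π/3·x).
This is the k = 2 harmonic; the ratio L/(kπ) is strictly less than C_P = L/π, consistent with the sharp inequality ||u||_L² ≤ C_P ||u'||_L².


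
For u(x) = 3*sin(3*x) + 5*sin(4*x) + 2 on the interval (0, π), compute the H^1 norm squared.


||u||_{H^1(0,π)}^2 = 8 + 523*π/2

u'(x) = 9*cos(3*x) + 20*cos(4*x).
Expand u² and (u')² and integrate term by term on (0, π), using: for integers n ≥ 1, ∫_0^π sin²(nx) dx = ∫_0^π cos²(nx) dx = π/2; for n ≠ n', ∫_0^π sin(nx)sin(n'x) dx = ∫_0^π cos(nx)cos(n'x) dx = 0; and by product-to-sum, ∫_0^π sin(nx)cos(n'x) dx = ½∫_0^π [sin((n+n')x) + sin((n−n')x)] dx, which is 0 when n+n' is even and 2n/(n²−n'²) when n+n' is odd (it need not vanish on (0, π)). For the constant mode: ∫_0^π 1 dx = π, ∫_0^π cos(nx) dx = 0, ∫_0^π sin(nx) dx = (1−(−1)^n)/n.
  u² squared terms: (2)²·∫1 dx = 4·π = 4*π;  (3)²·∫sin(3x)² dx = 9·π/2 = 9*π/2;  (5)²·∫sin(4x)² dx = 25·π/2 = 25*π/2.
  u² cross terms: 2·(2)·(3)·∫1·sin(3x) dx = 12·(2/3) = 8;  2·(2)·(5)·∫1·sin(4x) dx = 20·(0) = 0;  2·(3)·(5)·∫sin(3x)·sin(4x) dx = 30·(0) = 0.
  So ∫_0^π u² dx = 4*π + 9*π/2 + 25*π/2 + 8 + 0 + 0 = 8 + 21*π.
  (u')² squared terms: (9)²·∫cos(3x)² dx = 81·π/2 = 81*π/2;  (20)²·∫cos(4x)² dx = 400·π/2 = 200*π.
  (u')² cross terms: 2·(9)·(20)·∫cos(3x)·cos(4x) dx = 360·(0) = 0.
  So ∫_0^π (u')² dx = 81*π/2 + 200*π + 0 = 481*π/2.
||u||_{H^1}^2 = (8 + 21*π) + (481*π/2) = 8 + 523*π/2.


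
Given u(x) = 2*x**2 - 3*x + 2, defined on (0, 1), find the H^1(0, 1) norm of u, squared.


||u||_{H^1}^2 = 19/5

The H^1 norm (squared) on an interval (0, L) is
  ||u||_{H^1}^2 = ∫_0^L u(x)^2 dx + ∫_0^L u'(x)^2 dx.
Compute u'(x) = 4*x - 3.
Then u(x)^2 = 4*x**4 - 12*x**3 + 17*x**2 - 12*x + 4 and u'(x)^2 = 16*x**2 - 24*x + 9.
Integrate each monomial from 0 to 1 using ∫_0^1 c·x^n dx = c·1^(n+1)/(n+1):
  ∫_0^1 u(x)^2 dx = ∫_0^1 (4*x^4 - 12*x^3 + 17*x^2 - 12*x + 4) dx. Term by term:
    ∫_0^1 4*x^4 dx = 4/5;  ∫_0^1 -12*x^3 dx = -3;  ∫_0^1 17*x^2 dx = 17/3;
    ∫_0^1 -12*x dx = -6;  ∫_0^1 4 dx = 4.
  Sum: 4/5 − 3 + 17/3 − 6 + 4 = 22/15.
  ∫_0^1 u'(x)^2 dx = ∫_0^1 (16*x^2 - 24*x + 9) dx. Term by term:
    ∫_0^1 16*x^2 dx = 16/3;  ∫_0^1 -24*x dx = -12;  ∫_0^1 9 dx = 9.
  Sum: 16/3 − 12 + 9 = 7/3.
Adding: ||u||_{H^1}^2 = 22/15 + 7/3 = 19/5.


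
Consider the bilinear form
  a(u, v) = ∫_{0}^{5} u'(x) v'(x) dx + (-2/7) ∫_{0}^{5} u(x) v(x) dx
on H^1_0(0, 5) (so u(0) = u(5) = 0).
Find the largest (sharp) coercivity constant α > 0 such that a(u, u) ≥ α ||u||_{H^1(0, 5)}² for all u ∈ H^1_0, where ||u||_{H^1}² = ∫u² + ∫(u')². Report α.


α = (-50/7 + π^2)/(π^2 + 25)

Coercivity of a(·,·) on H^1_0(0, 5) means a(u, u) ≥ α ||u||_{H^1}² for every u ∈ H^1_0.
The interval has length L = 5, and Poincaré/coercivity depend only on L. Here a(u, u) = ∫(u')² + (-2/7)·∫u².
Here c = -2/7 < 0 with |c| < (π/L)² = π^2/25, so coercivity still holds. The condition a(u,u) ≥ α||u||_{H^1}² reads (1−α)∫(u')² ≥ (α−c)∫u². Any admissible α is ≤ 1 (rapidly oscillating u have ∫u²/∫(u')² → 0), and α = 1 would force 0 ≥ (1−c)∫u², impossible since c < 1; so 1−α > 0. By the sharp Poincaré inequality on H^1_0 of an interval of length L, ∫(u')² ≥ (π/L)²∫u² with equality for the first sine mode sin(π(x−x₀)/L) (x₀ the left endpoint), so the inequality holds for all u iff (1−α)(π/L)² ≥ α − c, i.e. α ≤ ((π/L)² + c)/((π/L)² + 1) = (1 + c(L/π)²)/(1 + (L/π)²). (Direct route, valid since c ≤ 0: Poincaré gives c∫u² ≥ c(L/π)²∫(u')², so a(u,u) ≥ (1 + c(L/π)²)∫(u')², while ||u||_{H^1}² ≤ (1 + (L/π)²)∫(u')²; dividing yields the same α.) With (π/L)² = π^2/25 and c = -2/7, the largest admissible constant is α = ((π/L)² + c)/((π/L)² + 1).
Simplifying, α = (-50/7 + π^2)/(π^2 + 25).


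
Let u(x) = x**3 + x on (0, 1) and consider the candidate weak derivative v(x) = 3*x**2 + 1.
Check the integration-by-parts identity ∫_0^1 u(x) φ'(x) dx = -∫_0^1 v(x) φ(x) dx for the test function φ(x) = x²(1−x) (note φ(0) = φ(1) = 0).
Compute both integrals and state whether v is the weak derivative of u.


LHS = -11/60, RHS = -11/60. Yes, v = u' weakly.

u(x) = x**3 + x, classical derivative u'(x) = 3*x**2 + 1.
φ(x) = x²(1−x), so φ'(x) = x*(2 - 3*x).
Note φ(0) = φ(1) = 0, so the boundary term u·φ vanishes.
LHS = ∫_0^1 u(x) φ'(x) dx = ∫_0^1 (-3*x^5 + 2*x^4 - 3*x^3 + 2*x^2) dx. Term by term:
  ∫_0^1 -3*x^5 dx = -1/2;  ∫_0^1 2*x^4 dx = 2/5;  ∫_0^1 -3*x^3 dx = -3/4;
  ∫_0^1 2*x^2 dx = 2/3.
Sum: -1/2 + 2/5 − 3/4 + 2/3 = -11/60.
So LHS = -11/60.
∫_0^1 v(x) φ(x) dx = ∫_0^1 (-3*x^5 + 3*x^4 - x^3 + x^2) dx. Term by term:
  ∫_0^1 -3*x^5 dx = -1/2;  ∫_0^1 3*x^4 dx = 3/5;  ∫_0^1 -x^3 dx = -1/4;
  ∫_0^1 x^2 dx = 1/3.
Sum: -1/2 + 3/5 − 1/4 + 1/3 = 11/60.
So RHS = -∫_0^1 v(x) φ(x) dx = -11/60.
LHS = RHS, so the identity holds for this test φ.
Moreover u is smooth here and v(x) = u'(x) = 3*x**2 + 1 pointwise, so the identity holds for every test function. Hence v is the weak derivative of u.


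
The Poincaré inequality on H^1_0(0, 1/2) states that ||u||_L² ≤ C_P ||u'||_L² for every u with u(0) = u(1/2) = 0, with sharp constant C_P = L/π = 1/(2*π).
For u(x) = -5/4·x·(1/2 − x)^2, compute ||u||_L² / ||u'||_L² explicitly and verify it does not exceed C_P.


||u||_L² / ||u'||_L² = sqrt(14)/28 < C_P = 1/(2*π).

u(x) = -5/4·x·(1/2 − x)^2, so u'(x) = -15*x^2/4 + 5*x/2 - 5/16.
u(x) = -5/4·x·(1/2 − x)^2 vanishes at x = 0 and x = 1/2, so u ∈ H^1_0(0, 1/2). Differentiate via the product rule and integrate the resulting polynomials term by term.
  ∫_0^1/2 u² dx = ∫_0^1/2 (25*x^6/16 - 25*x^5/8 + 75*x^4/32 - 25*x^3/32 + 25*x^2/256) dx. Term by term:
    ∫_0^1/2 25*x^6/16 dx = 25/14336;  ∫_0^1/2 -25*x^5/8 dx = -25/3072;  ∫_0^1/2 75*x^4/32 dx = 15/1024;
    ∫_0^1/2 -25*x^3/32 dx = -25/2048;  ∫_0^1/2 25*x^2/256 dx = 25/6144.
  Sum: 25/14336 − 25/3072 + 15/1024 − 25/2048 + 25/6144 = 5/43008.
  ∫_0^1/2 (u')² dx = ∫_0^1/2 (225*x^4/16 - 75*x^3/4 + 275*x^2/32 - 25*x/16 + 25/256) dx. Term by term:
    ∫_0^1/2 225*x^4/16 dx = 45/512;  ∫_0^1/2 -75*x^3/4 dx = -75/256;  ∫_0^1/2 275*x^2/32 dx = 275/768;
    ∫_0^1/2 -25*x/16 dx = -25/128;  ∫_0^1/2 25/256 dx = 25/512.
  Sum: 45/512 − 75/256 + 275/768 − 25/128 + 25/512 = 5/768.
∫_0^1/2 u² dx = 5/43008, so ||u||_L² = sqrt(210)/1344.
∫_0^1/2 (u')² dx = 5/768, so ||u'||_L² = sqrt(15)/48.
Ratio ||u||_L² / ||u'||_L² = sqrt(14)/28.
Sharp Poincaré constant on H^1_0(0, 1/2) is C_P = L/π = 1/(2*π), achieved by sin(2*π·x).
A polynomial bump cannot attain the sharp Poincaré constant (only the first sine eigenfunction does), so the ratio is strictly less than C_P, consistent with ||u||_L² ≤ C_P ||u'||_L².


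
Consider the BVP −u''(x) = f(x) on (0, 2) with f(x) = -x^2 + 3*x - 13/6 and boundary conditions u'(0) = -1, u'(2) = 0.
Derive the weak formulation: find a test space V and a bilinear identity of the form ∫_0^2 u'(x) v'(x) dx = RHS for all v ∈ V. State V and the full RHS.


V = H^1(0, 2) (v unrestricted at boundary; u is determined up to an additive constant); weak form: ∫_0^2 u'v' dx = ∫_0^2 (-x^2 + 3*x - 13/6) v dx + v(0) for all v ∈ V.

Multiply both sides by a test function v and integrate from 0 to 2:
  ∫_0^2 −u''(x) v(x) dx = ∫_0^2 f(x) v(x) dx.
Integrate the LHS by parts once:
  ∫_0^2 −u'' v dx = −[u'(x) v(x)]_0^2 + ∫_0^2 u'(x) v'(x) dx.
Thus ∫_0^2 u'(x) v'(x) dx = ∫_0^2 f(x) v(x) dx + [u'(x) v(x)]_0^2.
Choose V so that boundary terms are either known or forced to vanish.
u has inhomogeneous Neumann u'(0) = -1, u'(2) = 0. [u' v]_0^2 = (0)·v(2) − (-1)·v(0) = v(0). Take V = H^1(0, 2); boundary term becomes part of RHS.
Weak formulation: find u (satisfying any essential BC) such that ∫_0^2 u'(x) v'(x) dx = ∫_0^2 f v dx + v(0) for all v ∈ V (Neumann data are natural BCs: they enter the RHS as boundary terms).
Substituting f(x) = -x^2 + 3*x - 13/6, the right-hand side is ∫_0^2 (-x^2 + 3*x - 13/6) v dx + v(0).
Compatibility check (pure Neumann): taking v ≡ 1 ∈ V gives 0 = ∫_0^2 f dx + (0) − (-1), i.e. ∫_0^2 f dx must equal u'(0) − u'(2) = -1. Indeed ∫_0^2 (-x^2 + 3*x - 13/6) dx = -1, so the data are compatible. The solution is then unique only up to an additive constant (fix it e.g. by requiring ∫_0^2 u dx = 0).


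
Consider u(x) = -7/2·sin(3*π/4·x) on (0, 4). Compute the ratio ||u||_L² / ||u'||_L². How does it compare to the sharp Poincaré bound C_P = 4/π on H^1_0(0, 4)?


||u||_L² / ||u'||_L² = 4/(3*π) < C_P = 4/π.

u(x) = -7/2·sin(3*π/4·x), so u'(x) = -21*π*cos(3*π*x/4)/8.
Writing u(x) = A·sin(kπx/L) with A = -7/2 and k = 3, use ∫_0^L sin²(kπx/L) dx = L/2 and ∫_0^L cos²(kπx/L) dx = L/2.
u² = 49/4·sin²(3*π/4·x) and (u')² = 441*π^2/64·cos²(3*π/4·x), and each of sin², cos² integrates to L/2 = 2 over (0, 4).
∫_0^4 u² dx = 49/2, so ||u||_L² = 7*sqrt(2)/2.
∫_0^4 (u')² dx = 441*π^2/32, so ||u'||_L² = 21*sqrt(2)*π/8.
Ratio ||u||_L² / ||u'||_L² = 4/(3*π).
Sharp Poincaré constant on H^1_0(0, 4) is C_P = L/π = 4/π, achieved by sin(π/4·x).
This is the k = 3 harmonic; the ratio L/(kπ) is strictly less than C_P = L/π, consistent with the sharp inequality ||u||_L² ≤ C_P ||u'||_L².


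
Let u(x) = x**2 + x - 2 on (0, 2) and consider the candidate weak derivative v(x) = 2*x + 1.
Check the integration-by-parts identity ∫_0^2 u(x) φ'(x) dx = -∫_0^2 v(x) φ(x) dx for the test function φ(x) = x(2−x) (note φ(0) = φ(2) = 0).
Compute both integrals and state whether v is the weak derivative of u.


LHS = -4, RHS = -4. Yes, v = u' weakly.

u(x) = x**2 + x - 2, classical derivative u'(x) = 2*x + 1.
φ(x) = x(2−x), so φ'(x) = 2 - 2*x.
Note φ(0) = φ(2) = 0, so the boundary term u·φ vanishes.
LHS = ∫_0^2 u(x) φ'(x) dx = ∫_0^2 (-2*x^3 + 6*x - 4) dx. Term by term:
  ∫_0^2 -2*x^3 dx = -8;  ∫_0^2 6*x dx = 12;  ∫_0^2 -4 dx = -8.
Sum: -8 + 12 − 8 = -4.
So LHS = -4.
∫_0^2 v(x) φ(x) dx = ∫_0^2 (-2*x^3 + 3*x^2 + 2*x) dx. Term by term:
  ∫_0^2 -2*x^3 dx = -8;  ∫_0^2 3*x^2 dx = 8;  ∫_0^2 2*x dx = 4.
Sum: -8 + 8 + 4 = 4.
So RHS = -∫_0^2 v(x) φ(x) dx = -4.
LHS = RHS, so the identity holds for this test φ.
Moreover u is smooth here and v(x) = u'(x) = 2*x + 1 pointwise, so the identity holds for every test function. Hence v is the weak derivative of u.


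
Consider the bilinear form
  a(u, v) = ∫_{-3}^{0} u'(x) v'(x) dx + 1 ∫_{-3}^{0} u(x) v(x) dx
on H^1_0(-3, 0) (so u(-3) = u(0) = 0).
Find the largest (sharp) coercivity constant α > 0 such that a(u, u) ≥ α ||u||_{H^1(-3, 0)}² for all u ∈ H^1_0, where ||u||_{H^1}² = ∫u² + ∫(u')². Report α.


α = 1

Coercivity of a(·,·) on H^1_0(-3, 0) means a(u, u) ≥ α ||u||_{H^1}² for every u ∈ H^1_0.
The interval has length L = 3, and Poincaré/coercivity depend only on L. Here a(u, u) = ∫(u')² + (1)·∫u².
Here c = 1 ≥ 1, so a(u,u) = ∫(u')² + c∫u² ≥ ∫(u')² + ∫u² = ||u||_{H^1}², i.e. α = 1 works. No larger α is possible: a(u,u) ≥ α||u||_{H^1}² means (1−α)∫(u')² ≥ (α−c)∫u², and for the modes u_n = sin(nπ(x−x₀)/L) (x₀ the left endpoint) one has ∫u_n²/∫(u_n')² = (L/(nπ))² → 0, so a(u_n,u_n)/||u_n||_{H^1}² → 1. Hence the optimal constant is α = 1.
Therefore α = 1.


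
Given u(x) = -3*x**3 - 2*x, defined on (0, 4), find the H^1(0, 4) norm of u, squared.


||u||_{H^1}^2 = 4302992/105

The H^1 norm (squared) on an interval (0, L) is
  ||u||_{H^1}^2 = ∫_0^L u(x)^2 dx + ∫_0^L u'(x)^2 dx.
Compute u'(x) = -9*x**2 - 2.
Then u(x)^2 = 9*x**6 + 12*x**4 + 4*x**2 and u'(x)^2 = 81*x**4 + 36*x**2 + 4.
Integrate each monomial from 0 to 4 using ∫_0^4 c·x^n dx = c·4^(n+1)/(n+1):
  ∫_0^4 u(x)^2 dx = ∫_0^4 (9*x^6 + 12*x^4 + 4*x^2) dx. Term by term:
    ∫_0^4 9*x^6 dx = 147456/7;  ∫_0^4 12*x^4 dx = 12288/5;  ∫_0^4 4*x^2 dx = 256/3.
  Sum: 147456/7 + 12288/5 + 256/3 = 2478848/105.
  ∫_0^4 u'(x)^2 dx = ∫_0^4 (81*x^4 + 36*x^2 + 4) dx. Term by term:
    ∫_0^4 81*x^4 dx = 82944/5;  ∫_0^4 36*x^2 dx = 768;  ∫_0^4 4 dx = 16.
  Sum: 82944/5 + 768 + 16 = 86864/5.
Adding: ||u||_{H^1}^2 = 2478848/105 + 86864/5 = 4302992/105.


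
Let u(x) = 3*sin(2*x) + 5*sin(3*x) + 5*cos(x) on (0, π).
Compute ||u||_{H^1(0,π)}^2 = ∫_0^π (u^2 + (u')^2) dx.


||u||_{H^1(0,π)}^2 = 80 + 345*π/2

u'(x) = -5*sin(x) + 6*cos(2*x) + 15*cos(3*x).
Expand u² and (u')² and integrate term by term on (0, π), using: for integers n ≥ 1, ∫_0^π sin²(nx) dx = ∫_0^π cos²(nx) dx = π/2; for n ≠ n', ∫_0^π sin(nx)sin(n'x) dx = ∫_0^π cos(nx)cos(n'x) dx = 0; and by product-to-sum, ∫_0^π sin(nx)cos(n'x) dx = ½∫_0^π [sin((n+n')x) + sin((n−n')x)] dx, which is 0 when n+n' is even and 2n/(n²−n'²) when n+n' is odd (it need not vanish on (0, π)).
  u² squared terms: (3)²·∫sin(2x)² dx = 9·π/2 = 9*π/2;  (5)²·∫cos(x)² dx = 25·π/2 = 25*π/2;  (5)²·∫sin(3x)² dx = 25·π/2 = 25*π/2.
  u² cross terms: 2·(3)·(5)·∫sin(2x)·cos(x) dx = 30·(4/3) = 40;  2·(3)·(5)·∫sin(2x)·sin(3x) dx = 30·(0) = 0;  2·(5)·(5)·∫cos(x)·sin(3x) dx = 50·(0) = 0.
  So ∫_0^π u² dx = 9*π/2 + 25*π/2 + 25*π/2 + 40 + 0 + 0 = 40 + 59*π/2.
  (u')² squared terms: (-5)²·∫sin(x)² dx = 25·π/2 = 25*π/2;  (6)²·∫cos(2x)² dx = 36·π/2 = 18*π;  (15)²·∫cos(3x)² dx = 225·π/2 = 225*π/2.
  (u')² cross terms: 2·(-5)·(6)·∫sin(x)·cos(2x) dx = -60·(-2/3) = 40;  2·(-5)·(15)·∫sin(x)·cos(3x) dx = -150·(0) = 0;  2·(6)·(15)·∫cos(2x)·cos(3x) dx = 180·(0) = 0.
  So ∫_0^π (u')² dx = 25*π/2 + 18*π + 225*π/2 + 40 + 0 + 0 = 40 + 143*π.
||u||_{H^1}^2 = (40 + 59*π/2) + (40 + 143*π) = 80 + 345*π/2.


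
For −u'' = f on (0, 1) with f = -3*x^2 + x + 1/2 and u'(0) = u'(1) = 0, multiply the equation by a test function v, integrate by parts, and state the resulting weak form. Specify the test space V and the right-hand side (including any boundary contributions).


V = H^1(0, 1) (no boundary constraint on v; u is determined up to an additive constant); weak form: ∫_0^1 u'v' dx = ∫_0^1 (-3*x^2 + x + 1/2) v dx for all v ∈ V.

Multiply both sides by a test function v and integrate from 0 to 1:
  ∫_0^1 −u''(x) v(x) dx = ∫_0^1 f(x) v(x) dx.
Integrate the LHS by parts once:
  ∫_0^1 −u'' v dx = −[u'(x) v(x)]_0^1 + ∫_0^1 u'(x) v'(x) dx.
Thus ∫_0^1 u'(x) v'(x) dx = ∫_0^1 f(x) v(x) dx + [u'(x) v(x)]_0^1.
Choose V so that boundary terms are either known or forced to vanish.
u has homogeneous Neumann: u'(0) = u'(1) = 0. So [u' v]_0^1 = 0·v(1) − 0·v(0) = 0 for any v; take V = H^1(0, 1).
Weak formulation: find u (satisfying any essential BC) such that ∫_0^1 u'(x) v'(x) dx = ∫_0^1 f v dx for all v ∈ V (homogeneous Neumann, so boundary terms vanish).
Substituting f(x) = -3*x^2 + x + 1/2, the right-hand side is ∫_0^1 (-3*x^2 + x + 1/2) v dx.
Compatibility check (pure Neumann): taking v ≡ 1 ∈ V gives 0 = ∫_0^1 f dx + (0) − (0), i.e. ∫_0^1 f dx must equal u'(0) − u'(1) = 0. Indeed ∫_0^1 (-3*x^2 + x + 1/2) dx = 0, so the data are compatible. The solution is then unique only up to an additive constant (fix it e.g. by requiring ∫_0^1 u dx = 0).


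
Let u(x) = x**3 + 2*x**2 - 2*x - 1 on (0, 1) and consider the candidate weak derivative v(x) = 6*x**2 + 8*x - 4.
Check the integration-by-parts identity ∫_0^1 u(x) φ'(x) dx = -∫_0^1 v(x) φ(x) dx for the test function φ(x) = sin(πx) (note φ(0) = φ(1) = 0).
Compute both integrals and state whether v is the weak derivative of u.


LHS = -3/π + 12/π^3, RHS = -6/π + 24/π^3. No, v is not the weak derivative of u.

u(x) = x**3 + 2*x**2 - 2*x - 1, classical derivative u'(x) = 3*x**2 + 4*x - 2.
φ(x) = sin(πx), so φ'(x) = π*cos(π*x).
Note φ(0) = φ(1) = 0, so the boundary term u·φ vanishes.
LHS = ∫_0^1 u(x) φ'(x) dx = ∫_0^1 (π*x^3*cos(π*x) + 2*π*x^2*cos(π*x) - 2*π*x*cos(π*x) - π*cos(π*x)) dx. Term by term:
  ∫_0^1 -π*cos(π*x) dx = 0;  ∫_0^1 π*x^3*cos(π*x) dx = -3/π + 12/π^3;  ∫_0^1 -2*π*x*cos(π*x) dx = 4/π;
  ∫_0^1 2*π*x^2*cos(π*x) dx = -4/π.
Sum: 0 + -3/π + 12/π^3 + 4/π − 4/π = -3/π + 12/π^3.
So LHS = -3/π + 12/π^3.
∫_0^1 v(x) φ(x) dx = ∫_0^1 (6*x^2*sin(π*x) + 8*x*sin(π*x) - 4*sin(π*x)) dx. Term by term:
  ∫_0^1 -4*sin(π*x) dx = -8/π;  ∫_0^1 6*x^2*sin(π*x) dx = -24/π^3 + 6/π;  ∫_0^1 8*x*sin(π*x) dx = 8/π.
Sum: -8/π + -24/π^3 + 6/π + 8/π = -24/π^3 + 6/π.
So RHS = -∫_0^1 v(x) φ(x) dx = -6/π + 24/π^3.
LHS − RHS = -12/π^3 + 3/π ≠ 0, so the identity fails.
(For a valid weak derivative the identity must hold for EVERY test function, in particular this one. The failure shows v is NOT the weak derivative of u.)
Correct weak derivative would be u'(x) = 3*x**2 + 4*x - 2.


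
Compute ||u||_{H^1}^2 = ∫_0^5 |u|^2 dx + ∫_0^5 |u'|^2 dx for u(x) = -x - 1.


||u||_{H^1}^2 = 230/3

The H^1 norm (squared) on an interval (0, L) is
  ||u||_{H^1}^2 = ∫_0^L u(x)^2 dx + ∫_0^L u'(x)^2 dx.
Compute u'(x) = -1.
Then u(x)^2 = x**2 + 2*x + 1 and u'(x)^2 = 1.
Integrate each monomial from 0 to 5 using ∫_0^5 c·x^n dx = c·5^(n+1)/(n+1):
  ∫_0^5 u(x)^2 dx = ∫_0^5 (x^2 + 2*x + 1) dx. Term by term:
    ∫_0^5 x^2 dx = 125/3;  ∫_0^5 2*x dx = 25;  ∫_0^5 1 dx = 5.
  Sum: 125/3 + 25 + 5 = 215/3.
  ∫_0^5 u'(x)^2 dx = ∫_0^5 (1) dx. Term by term:
    ∫_0^5 1 dx = 5.
Adding: ||u||_{H^1}^2 = 215/3 + 5 = 230/3.


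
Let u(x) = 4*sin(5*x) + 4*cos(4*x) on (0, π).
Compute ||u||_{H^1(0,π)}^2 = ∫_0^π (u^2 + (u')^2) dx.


||u||_{H^1(0,π)}^2 = 5440/9 + 344*π

u'(x) = -16*sin(4*x) + 20*cos(5*x).
Expand u² and (u')² and integrate term by term on (0, π), using: for integers n ≥ 1, ∫_0^π sin²(nx) dx = ∫_0^π cos²(nx) dx = π/2; for n ≠ n', ∫_0^π sin(nx)sin(n'x) dx = ∫_0^π cos(nx)cos(n'x) dx = 0; and by product-to-sum, ∫_0^π sin(nx)cos(n'x) dx = ½∫_0^π [sin((n+n')x) + sin((n−n')x)] dx, which is 0 when n+n' is even and 2n/(n²−n'²) when n+n' is odd (it need not vanish on (0, π)).
  u² squared terms: (4)²·∫cos(4x)² dx = 16·π/2 = 8*π;  (4)²·∫sin(5x)² dx = 16·π/2 = 8*π.
  u² cross terms: 2·(4)·(4)·∫cos(4x)·sin(5x) dx = 32·(10/9) = 320/9.
  So ∫_0^π u² dx = 8*π + 8*π + 320/9 = 320/9 + 16*π.
  (u')² squared terms: (-16)²·∫sin(4x)² dx = 256·π/2 = 128*π;  (20)²·∫cos(5x)² dx = 400·π/2 = 200*π.
  (u')² cross terms: 2·(-16)·(20)·∫sin(4x)·cos(5x) dx = -640·(-8/9) = 5120/9.
  So ∫_0^π (u')² dx = 128*π + 200*π + 5120/9 = 5120/9 + 328*π.
||u||_{H^1}^2 = (320/9 + 16*π) + (5120/9 + 328*π) = 5440/9 + 344*π.


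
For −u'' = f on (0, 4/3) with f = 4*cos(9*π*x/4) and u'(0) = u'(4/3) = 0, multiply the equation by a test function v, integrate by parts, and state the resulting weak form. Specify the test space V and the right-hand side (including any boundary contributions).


V = H^1(0, 4/3) (no boundary constraint on v; u is determined up to an additive constant); weak form: ∫_0^4/3 u'v' dx = ∫_0^4/3 (4*cos(9*π*x/4)) v dx for all v ∈ V.

Multiply both sides by a test function v and integrate from 0 to 4/3:
  ∫_0^4/3 −u''(x) v(x) dx = ∫_0^4/3 f(x) v(x) dx.
Integrate the LHS by parts once:
  ∫_0^4/3 −u'' v dx = −[u'(x) v(x)]_0^4/3 + ∫_0^4/3 u'(x) v'(x) dx.
Thus ∫_0^4/3 u'(x) v'(x) dx = ∫_0^4/3 f(x) v(x) dx + [u'(x) v(x)]_0^4/3.
Choose V so that boundary terms are either known or forced to vanish.
u has homogeneous Neumann: u'(0) = u'(4/3) = 0. So [u' v]_0^4/3 = 0·v(4/3) − 0·v(0) = 0 for any v; take V = H^1(0, 4/3).
Weak formulation: find u (satisfying any essential BC) such that ∫_0^4/3 u'(x) v'(x) dx = ∫_0^4/3 f v dx for all v ∈ V (homogeneous Neumann, so boundary terms vanish).
Substituting f(x) = 4*cos(9*π*x/4), the right-hand side is ∫_0^4/3 (4*cos(9*π*x/4)) v dx.
Compatibility check (pure Neumann): taking v ≡ 1 ∈ V gives 0 = ∫_0^4/3 f dx + (0) − (0), i.e. ∫_0^4/3 f dx must equal u'(0) − u'(4/3) = 0. Indeed ∫_0^4/3 (4*cos(9*π*x/4)) dx = 0, so the data are compatible. The solution is then unique only up to an additive constant (fix it e.g. by requiring ∫_0^4/3 u dx = 0).


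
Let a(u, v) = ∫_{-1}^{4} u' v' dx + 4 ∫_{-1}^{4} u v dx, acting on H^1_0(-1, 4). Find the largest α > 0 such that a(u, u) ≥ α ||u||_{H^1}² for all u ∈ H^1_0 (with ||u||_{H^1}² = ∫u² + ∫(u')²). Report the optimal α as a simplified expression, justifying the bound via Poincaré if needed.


α = 1

Coercivity of a(·,·) on H^1_0(-1, 4) means a(u, u) ≥ α ||u||_{H^1}² for every u ∈ H^1_0.
The interval has length L = 5, and Poincaré/coercivity depend only on L. Here a(u, u) = ∫(u')² + (4)·∫u².
Here c = 4 ≥ 1, so a(u,u) = ∫(u')² + c∫u² ≥ ∫(u')² + ∫u² = ||u||_{H^1}², i.e. α = 1 works. No larger α is possible: a(u,u) ≥ α||u||_{H^1}² means (1−α)∫(u')² ≥ (α−c)∫u², and for the modes u_n = sin(nπ(x−x₀)/L) (x₀ the left endpoint) one has ∫u_n²/∫(u_n')² = (L/(nπ))² → 0, so a(u_n,u_n)/||u_n||_{H^1}² → 1. Hence the optimal constant is α = 1.
Therefore α = 1.


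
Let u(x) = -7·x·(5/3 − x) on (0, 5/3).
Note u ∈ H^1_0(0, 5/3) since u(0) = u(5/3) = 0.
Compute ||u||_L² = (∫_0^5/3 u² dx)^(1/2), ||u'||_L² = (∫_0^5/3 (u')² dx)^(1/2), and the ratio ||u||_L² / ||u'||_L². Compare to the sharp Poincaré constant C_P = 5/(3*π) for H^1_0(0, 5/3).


||u||_L² / ||u'||_L² = sqrt(10)/6 < C_P = 5/(3*π).

u(x) = -7·x·(5/3 − x), so u'(x) = 14*x - 35/3.
u(x) = -7·x·(5/3 − x) vanishes at x = 0 and x = 5/3, so u ∈ H^1_0(0, 5/3). Differentiate via the product rule and integrate the resulting polynomials term by term.
  ∫_0^5/3 u² dx = ∫_0^5/3 (49*x^4 - 490*x^3/3 + 1225*x^2/9) dx. Term by term:
    ∫_0^5/3 49*x^4 dx = 30625/243;  ∫_0^5/3 -490*x^3/3 dx = -153125/486;  ∫_0^5/3 1225*x^2/9 dx = 153125/729.
  Sum: 30625/243 − 153125/486 + 153125/729 = 30625/1458.
  ∫_0^5/3 (u')² dx = ∫_0^5/3 (196*x^2 - 980*x/3 + 1225/9) dx. Term by term:
    ∫_0^5/3 196*x^2 dx = 24500/81;  ∫_0^5/3 -980*x/3 dx = -12250/27;  ∫_0^5/3 1225/9 dx = 6125/27.
  Sum: 24500/81 − 12250/27 + 6125/27 = 6125/81.
∫_0^5/3 u² dx = 30625/1458, so ||u||_L² = 175*sqrt(2)/54.
∫_0^5/3 (u')² dx = 6125/81, so ||u'||_L² = 35*sqrt(5)/9.
Ratio ||u||_L² / ||u'||_L² = sqrt(10)/6.
Sharp Poincaré constant on H^1_0(0, 5/3) is C_P = L/π = 5/(3*π), achieved by sin(3*π/5·x).
A polynomial bump cannot attain the sharp Poincaré constant (only the first sine eigenfunction does), so the ratio is strictly less than C_P, consistent with ||u||_L² ≤ C_P ||u'||_L².


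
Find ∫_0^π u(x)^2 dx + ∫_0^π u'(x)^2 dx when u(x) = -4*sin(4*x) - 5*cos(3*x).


||u||_{H^1(0,π)}^2 = 3200/7 + 261*π

u'(x) = 15*sin(3*x) - 16*cos(4*x).
Expand u² and (u')² and integrate term by term on (0, π), using: for integers n ≥ 1, ∫_0^π sin²(nx) dx = ∫_0^π cos²(nx) dx = π/2; for n ≠ n', ∫_0^π sin(nx)sin(n'x) dx = ∫_0^π cos(nx)cos(n'x) dx = 0; and by product-to-sum, ∫_0^π sin(nx)cos(n'x) dx = ½∫_0^π [sin((n+n')x) + sin((n−n')x)] dx, which is 0 when n+n' is even and 2n/(n²−n'²) when n+n' is odd (it need not vanish on (0, π)).
  u² squared terms: (-5)²·∫cos(3x)² dx = 25·π/2 = 25*π/2;  (-4)²·∫sin(4x)² dx = 16·π/2 = 8*π.
  u² cross terms: 2·(-5)·(-4)·∫cos(3x)·sin(4x) dx = 40·(8/7) = 320/7.
  So ∫_0^π u² dx = 25*π/2 + 8*π + 320/7 = 320/7 + 41*π/2.
  (u')² squared terms: (-16)²·∫cos(4x)² dx = 256·π/2 = 128*π;  (15)²·∫sin(3x)² dx = 225·π/2 = 225*π/2.
  (u')² cross terms: 2·(-16)·(15)·∫cos(4x)·sin(3x) dx = -480·(-6/7) = 2880/7.
  So ∫_0^π (u')² dx = 128*π + 225*π/2 + 2880/7 = 2880/7 + 481*π/2.
||u||_{H^1}^2 = (320/7 + 41*π/2) + (2880/7 + 481*π/2) = 3200/7 + 261*π.


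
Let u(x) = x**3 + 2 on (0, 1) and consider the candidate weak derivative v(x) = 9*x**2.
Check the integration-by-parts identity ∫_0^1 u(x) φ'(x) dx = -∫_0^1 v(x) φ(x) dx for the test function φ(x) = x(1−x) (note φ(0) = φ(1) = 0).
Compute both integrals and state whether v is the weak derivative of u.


LHS = -3/20, RHS = -9/20. No, v is not the weak derivative of u.

u(x) = x**3 + 2, classical derivative u'(x) = 3*x**2.
φ(x) = x(1−x), so φ'(x) = 1 - 2*x.
Note φ(0) = φ(1) = 0, so the boundary term u·φ vanishes.
LHS = ∫_0^1 u(x) φ'(x) dx = ∫_0^1 (-2*x^4 + x^3 - 4*x + 2) dx. Term by term:
  ∫_0^1 -2*x^4 dx = -2/5;  ∫_0^1 x^3 dx = 1/4;  ∫_0^1 -4*x dx = -2;
  ∫_0^1 2 dx = 2.
Sum: -2/5 + 1/4 − 2 + 2 = -3/20.
So LHS = -3/20.
∫_0^1 v(x) φ(x) dx = ∫_0^1 (-9*x^4 + 9*x^3) dx. Term by term:
  ∫_0^1 -9*x^4 dx = -9/5;  ∫_0^1 9*x^3 dx = 9/4.
Sum: -9/5 + 9/4 = 9/20.
So RHS = -∫_0^1 v(x) φ(x) dx = -9/20.
LHS − RHS = 3/10 ≠ 0, so the identity fails.
(For a valid weak derivative the identity must hold for EVERY test function, in particular this one. The failure shows v is NOT the weak derivative of u.)
Correct weak derivative would be u'(x) = 3*x**2.


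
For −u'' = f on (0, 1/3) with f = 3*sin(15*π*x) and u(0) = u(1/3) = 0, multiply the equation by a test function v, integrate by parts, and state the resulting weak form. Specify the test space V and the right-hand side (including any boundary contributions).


V = H^1_0(0, 1/3) (so v(0) = v(1/3) = 0); weak form: ∫_0^1/3 u'v' dx = ∫_0^1/3 (3*sin(15*π*x)) v dx for all v ∈ V.

Multiply both sides by a test function v and integrate from 0 to 1/3:
  ∫_0^1/3 −u''(x) v(x) dx = ∫_0^1/3 f(x) v(x) dx.
Integrate the LHS by parts once:
  ∫_0^1/3 −u'' v dx = −[u'(x) v(x)]_0^1/3 + ∫_0^1/3 u'(x) v'(x) dx.
Thus ∫_0^1/3 u'(x) v'(x) dx = ∫_0^1/3 f(x) v(x) dx + [u'(x) v(x)]_0^1/3.
Choose V so that boundary terms are either known or forced to vanish.
u is Dirichlet: u(0) = u(1/3) = 0. Let V = H^1_0(0, 1/3); then v(0) = v(1/3) = 0, and [u' v]_0^1/3 = 0.
Weak formulation: find u (satisfying any essential BC) such that ∫_0^1/3 u'(x) v'(x) dx = ∫_0^1/3 f v dx for all v ∈ V.
Substituting f(x) = 3*sin(15*π*x), the right-hand side is ∫_0^1/3 (3*sin(15*π*x)) v dx.


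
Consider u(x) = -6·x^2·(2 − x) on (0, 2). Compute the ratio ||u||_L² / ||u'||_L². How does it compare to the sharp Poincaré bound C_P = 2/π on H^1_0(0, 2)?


||u||_L² / ||u'||_L² = sqrt(14)/7 < C_P = 2/π.

u(x) = -6·x^2·(2 − x), so u'(x) = 6*x*(3*x - 4).
u(x) = -6·x^2·(2 − x) vanishes at x = 0 and x = 2, so u ∈ H^1_0(0, 2). Differentiate via the product rule and integrate the resulting polynomials term by term.
  ∫_0^2 u² dx = ∫_0^2 (36*x^6 - 144*x^5 + 144*x^4) dx. Term by term:
    ∫_0^2 36*x^6 dx = 4608/7;  ∫_0^2 -144*x^5 dx = -1536;  ∫_0^2 144*x^4 dx = 4608/5.
  Sum: 4608/7 − 1536 + 4608/5 = 1536/35.
  ∫_0^2 (u')² dx = ∫_0^2 (324*x^4 - 864*x^3 + 576*x^2) dx. Term by term:
    ∫_0^2 324*x^4 dx = 10368/5;  ∫_0^2 -864*x^3 dx = -3456;  ∫_0^2 576*x^2 dx = 1536.
  Sum: 10368/5 − 3456 + 1536 = 768/5.
∫_0^2 u² dx = 1536/35, so ||u||_L² = 16*sqrt(210)/35.
∫_0^2 (u')² dx = 768/5, so ||u'||_L² = 16*sqrt(15)/5.
Ratio ||u||_L² / ||u'||_L² = sqrt(14)/7.
Sharp Poincaré constant on H^1_0(0, 2) is C_P = L/π = 2/π, achieved by sin(π/2·x).
A polynomial bump cannot attain the sharp Poincaré constant (only the first sine eigenfunction does), so the ratio is strictly less than C_P, consistent with ||u||_L² ≤ C_P ||u'||_L².


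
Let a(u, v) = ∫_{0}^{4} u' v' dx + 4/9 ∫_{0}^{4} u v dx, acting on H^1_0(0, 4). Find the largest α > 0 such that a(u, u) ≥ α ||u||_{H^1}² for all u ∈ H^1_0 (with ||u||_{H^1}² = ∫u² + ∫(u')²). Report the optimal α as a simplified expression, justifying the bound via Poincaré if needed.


α = (64/9 + π^2)/(π^2 + 16)

Coercivity of a(·,·) on H^1_0(0, 4) means a(u, u) ≥ α ||u||_{H^1}² for every u ∈ H^1_0.
The interval has length L = 4, and Poincaré/coercivity depend only on L. Here a(u, u) = ∫(u')² + (4/9)·∫u².
Here 0 < c = 4/9 < 1. The condition a(u,u) ≥ α||u||_{H^1}² reads (1−α)∫(u')² ≥ (α−c)∫u². Any admissible α is ≤ 1 (rapidly oscillating u have ∫u²/∫(u')² → 0), and α = 1 would force 0 ≥ (1−c)∫u², impossible since c < 1; so 1−α > 0. By the sharp Poincaré inequality on H^1_0 of an interval of length L, ∫(u')² ≥ (π/L)²∫u² with equality for the first sine mode sin(π(x−x₀)/L) (x₀ the left endpoint), so the inequality holds for all u iff (1−α)(π/L)² ≥ α − c, i.e. α ≤ ((π/L)² + c)/((π/L)² + 1) = (1 + c(L/π)²)/(1 + (L/π)²). With (π/L)² = π^2/16 and c = 4/9, the largest admissible constant is α = ((π/L)² + c)/((π/L)² + 1).
Simplifying, α = (64/9 + π^2)/(π^2 + 16).


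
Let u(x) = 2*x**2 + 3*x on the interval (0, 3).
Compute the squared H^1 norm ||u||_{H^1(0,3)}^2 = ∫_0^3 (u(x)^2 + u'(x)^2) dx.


||u||_{H^1}^2 = 3987/5

The H^1 norm (squared) on an interval (0, L) is
  ||u||_{H^1}^2 = ∫_0^L u(x)^2 dx + ∫_0^L u'(x)^2 dx.
Compute u'(x) = 4*x + 3.
Then u(x)^2 = 4*x**4 + 12*x**3 + 9*x**2 and u'(x)^2 = 16*x**2 + 24*x + 9.
Integrate each monomial from 0 to 3 using ∫_0^3 c·x^n dx = c·3^(n+1)/(n+1):
  ∫_0^3 u(x)^2 dx = ∫_0^3 (4*x^4 + 12*x^3 + 9*x^2) dx. Term by term:
    ∫_0^3 4*x^4 dx = 972/5;  ∫_0^3 12*x^3 dx = 243;  ∫_0^3 9*x^2 dx = 81.
  Sum: 972/5 + 243 + 81 = 2592/5.
  ∫_0^3 u'(x)^2 dx = ∫_0^3 (16*x^2 + 24*x + 9) dx. Term by term:
    ∫_0^3 16*x^2 dx = 144;  ∫_0^3 24*x dx = 108;  ∫_0^3 9 dx = 27.
  Sum: 144 + 108 + 27 = 279.
Adding: ||u||_{H^1}^2 = 2592/5 + 279 = 3987/5.


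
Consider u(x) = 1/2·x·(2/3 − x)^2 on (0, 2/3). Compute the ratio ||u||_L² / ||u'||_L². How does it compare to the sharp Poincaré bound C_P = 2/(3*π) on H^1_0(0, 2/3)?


||u||_L² / ||u'||_L² = sqrt(14)/21 < C_P = 2/(3*π).

u(x) = 1/2·x·(2/3 − x)^2, so u'(x) = (3*x - 2)*(9*x - 2)/18.
u(x) = 1/2·x·(2/3 − x)^2 vanishes at x = 0 and x = 2/3, so u ∈ H^1_0(0, 2/3). Differentiate via the product rule and integrate the resulting polynomials term by term.
  ∫_0^2/3 u² dx = ∫_0^2/3 (x^6/4 - 2*x^5/3 + 2*x^4/3 - 8*x^3/27 + 4*x^2/81) dx. Term by term:
    ∫_0^2/3 x^6/4 dx = 32/15309;  ∫_0^2/3 -2*x^5/3 dx = -64/6561;  ∫_0^2/3 2*x^4/3 dx = 64/3645;
    ∫_0^2/3 -8*x^3/27 dx = -32/2187;  ∫_0^2/3 4*x^2/81 dx = 32/6561.
  Sum: 32/15309 − 64/6561 + 64/3645 − 32/2187 + 32/6561 = 32/229635.
  ∫_0^2/3 (u')² dx = ∫_0^2/3 (9*x^4/4 - 4*x^3 + 22*x^2/9 - 16*x/27 + 4/81) dx. Term by term:
    ∫_0^2/3 9*x^4/4 dx = 8/135;  ∫_0^2/3 -4*x^3 dx = -16/81;  ∫_0^2/3 22*x^2/9 dx = 176/729;
    ∫_0^2/3 -16*x/27 dx = -32/243;  ∫_0^2/3 4/81 dx = 8/243.
  Sum: 8/135 − 16/81 + 176/729 − 32/243 + 8/243 = 16/3645.
∫_0^2/3 u² dx = 32/229635, so ||u||_L² = 4*sqrt(70)/2835.
∫_0^2/3 (u')² dx = 16/3645, so ||u'||_L² = 4*sqrt(5)/135.
Ratio ||u||_L² / ||u'||_L² = sqrt(14)/21.
Sharp Poincaré constant on H^1_0(0, 2/3) is C_P = L/π = 2/(3*π), achieved by sin(3*π/2·x).
A polynomial bump cannot attain the sharp Poincaré constant (only the first sine eigenfunction does), so the ratio is strictly less than C_P, consistent with ||u||_L² ≤ C_P ||u'||_L².


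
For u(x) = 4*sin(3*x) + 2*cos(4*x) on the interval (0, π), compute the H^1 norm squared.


||u||_{H^1(0,π)}^2 = -1632/7 + 114*π

u'(x) = -8*sin(4*x) + 12*cos(3*x).
Expand u² and (u')² and integrate term by term on (0, π), using: for integers n ≥ 1, ∫_0^π sin²(nx) dx = ∫_0^π cos²(nx) dx = π/2; for n ≠ n', ∫_0^π sin(nx)sin(n'x) dx = ∫_0^π cos(nx)cos(n'x) dx = 0; and by product-to-sum, ∫_0^π sin(nx)cos(n'x) dx = ½∫_0^π [sin((n+n')x) + sin((n−n')x)] dx, which is 0 when n+n' is even and 2n/(n²−n'²) when n+n' is odd (it need not vanish on (0, π)).
  u² squared terms: (2)²·∫cos(4x)² dx = 4·π/2 = 2*π;  (4)²·∫sin(3x)² dx = 16·π/2 = 8*π.
  u² cross terms: 2·(2)·(4)·∫cos(4x)·sin(3x) dx = 16·(-6/7) = -96/7.
  So ∫_0^π u² dx = 2*π + 8*π − 96/7 = -96/7 + 10*π.
  (u')² squared terms: (-8)²·∫sin(4x)² dx = 64·π/2 = 32*π;  (12)²·∫cos(3x)² dx = 144·π/2 = 72*π.
  (u')² cross terms: 2·(-8)·(12)·∫sin(4x)·cos(3x) dx = -192·(8/7) = -1536/7.
  So ∫_0^π (u')² dx = 32*π + 72*π − 1536/7 = -1536/7 + 104*π.
||u||_{H^1}^2 = (-96/7 + 10*π) + (-1536/7 + 104*π) = -1632/7 + 114*π.
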